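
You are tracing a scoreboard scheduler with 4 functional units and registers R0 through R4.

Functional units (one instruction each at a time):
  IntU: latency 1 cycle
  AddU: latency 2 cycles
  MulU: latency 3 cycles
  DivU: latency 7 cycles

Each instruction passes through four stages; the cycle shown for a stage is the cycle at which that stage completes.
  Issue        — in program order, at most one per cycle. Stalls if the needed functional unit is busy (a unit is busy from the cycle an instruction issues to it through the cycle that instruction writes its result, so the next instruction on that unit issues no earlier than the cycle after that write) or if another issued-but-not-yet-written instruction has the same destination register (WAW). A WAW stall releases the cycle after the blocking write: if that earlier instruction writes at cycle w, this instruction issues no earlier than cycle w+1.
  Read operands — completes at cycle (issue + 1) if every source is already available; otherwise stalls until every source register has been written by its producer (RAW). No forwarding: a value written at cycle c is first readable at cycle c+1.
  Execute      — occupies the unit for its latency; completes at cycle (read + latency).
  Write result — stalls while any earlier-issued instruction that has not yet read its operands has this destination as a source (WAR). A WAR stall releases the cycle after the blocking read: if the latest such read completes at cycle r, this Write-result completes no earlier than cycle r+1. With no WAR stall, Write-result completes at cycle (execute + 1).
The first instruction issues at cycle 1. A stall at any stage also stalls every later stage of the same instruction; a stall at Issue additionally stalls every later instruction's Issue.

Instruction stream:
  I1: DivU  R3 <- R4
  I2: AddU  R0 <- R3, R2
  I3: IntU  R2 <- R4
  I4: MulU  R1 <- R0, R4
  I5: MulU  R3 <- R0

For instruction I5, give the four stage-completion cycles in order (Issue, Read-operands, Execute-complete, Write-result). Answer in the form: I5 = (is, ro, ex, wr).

I5 = (20, 21, 24, 25)

[1] I1→DivU
[2] I1 RO; I2→AddU
[3] I3→IntU
[4] I3 RO; I4→MulU
[5] I3 EX
[9] I1 EX
[10] I1 WR R3
[11] I2 RO
[12] I3 WR R2
[13] I2 EX
[14] I2 WR R0
[15] I4 RO
[18] I4 EX
[19] I4 WR R1
[20] I5→MulU
[21] I5 RO
[24] I5 EX
[25] I5 WR R3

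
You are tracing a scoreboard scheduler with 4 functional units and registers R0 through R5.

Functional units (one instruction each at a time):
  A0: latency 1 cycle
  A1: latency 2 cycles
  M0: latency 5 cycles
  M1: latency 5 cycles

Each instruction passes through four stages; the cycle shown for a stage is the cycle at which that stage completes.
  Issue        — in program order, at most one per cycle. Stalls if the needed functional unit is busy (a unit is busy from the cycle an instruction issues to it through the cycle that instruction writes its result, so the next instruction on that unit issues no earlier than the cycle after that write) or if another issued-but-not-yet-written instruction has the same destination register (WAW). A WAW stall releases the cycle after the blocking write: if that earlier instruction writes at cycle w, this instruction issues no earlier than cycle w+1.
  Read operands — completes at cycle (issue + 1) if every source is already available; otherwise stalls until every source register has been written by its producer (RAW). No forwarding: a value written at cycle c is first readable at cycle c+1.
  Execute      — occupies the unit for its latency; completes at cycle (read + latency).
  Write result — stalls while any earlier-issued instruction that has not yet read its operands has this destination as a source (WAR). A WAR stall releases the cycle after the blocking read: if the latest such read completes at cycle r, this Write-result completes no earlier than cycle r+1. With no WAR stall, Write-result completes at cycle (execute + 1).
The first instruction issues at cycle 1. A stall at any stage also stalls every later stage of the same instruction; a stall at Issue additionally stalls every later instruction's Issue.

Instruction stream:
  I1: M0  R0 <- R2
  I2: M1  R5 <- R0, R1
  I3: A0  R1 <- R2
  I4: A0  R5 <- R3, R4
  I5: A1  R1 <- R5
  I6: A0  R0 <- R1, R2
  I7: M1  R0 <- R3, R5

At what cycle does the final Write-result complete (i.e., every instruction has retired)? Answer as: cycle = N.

cycle = 34

[I1] 1/2/7/8
[I2] 2/9/14/15  (RAW R0: wait I1 write@8)
[I3] 3/4/5/10  (WAR R1: wait I2 read@9)
[I4] 16/17/18/19  (WAW R5: wait I2 write@15)
[I5] 17/20/22/23  (RAW R5: wait I4 write@19)
[I6] 20/24/25/26  (struct: A0 busy until I4 writes@19; RAW R1: wait I5 write@23)
[I7] 27/28/33/34  (WAW R0: wait I6 write@26)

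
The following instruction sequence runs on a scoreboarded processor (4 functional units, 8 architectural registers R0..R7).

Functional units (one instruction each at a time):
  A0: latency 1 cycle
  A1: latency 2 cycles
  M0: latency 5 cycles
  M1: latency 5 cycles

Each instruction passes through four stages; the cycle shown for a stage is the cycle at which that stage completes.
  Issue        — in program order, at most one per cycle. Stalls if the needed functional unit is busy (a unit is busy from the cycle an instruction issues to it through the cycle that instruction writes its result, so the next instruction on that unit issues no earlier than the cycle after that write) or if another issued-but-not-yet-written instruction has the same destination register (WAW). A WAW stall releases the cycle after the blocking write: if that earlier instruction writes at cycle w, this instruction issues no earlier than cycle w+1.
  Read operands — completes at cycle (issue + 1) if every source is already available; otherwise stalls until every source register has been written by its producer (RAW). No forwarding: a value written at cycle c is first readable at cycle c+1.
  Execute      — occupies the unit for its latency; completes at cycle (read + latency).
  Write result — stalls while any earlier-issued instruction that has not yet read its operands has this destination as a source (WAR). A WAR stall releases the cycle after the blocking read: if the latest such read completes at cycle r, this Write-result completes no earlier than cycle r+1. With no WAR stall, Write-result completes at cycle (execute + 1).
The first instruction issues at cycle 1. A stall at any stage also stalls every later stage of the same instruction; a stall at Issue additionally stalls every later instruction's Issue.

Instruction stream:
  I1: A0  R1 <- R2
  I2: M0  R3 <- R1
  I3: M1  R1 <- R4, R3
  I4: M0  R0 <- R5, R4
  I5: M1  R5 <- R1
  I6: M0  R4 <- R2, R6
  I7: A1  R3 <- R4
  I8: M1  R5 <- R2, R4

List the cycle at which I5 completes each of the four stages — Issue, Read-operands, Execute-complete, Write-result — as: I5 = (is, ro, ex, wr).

I5 = (19, 20, 25, 26)

c1: I1→A0
c2: I1 RO · I2→M0
c3: I1 EX
c4: I1 WR R1
c5: I2 RO · I3→M1
c10: I2 EX
c11: I2 WR R3
c12: I3 RO · I4→M0
c13: I4 RO
c17: I3 EX
c18: I3 WR R1 · I4 EX
c19: I4 WR R0 · I5→M1
c20: I5 RO · I6→M0
c21: I6 RO · I7→A1
c25: I5 EX
c26: I5 WR R5 · I6 EX
c27: I6 WR R4 · I8→M1
c28: I7 RO · I8 RO
c30: I7 EX
c31: I7 WR R3
c33: I8 EX
c34: I8 WR R5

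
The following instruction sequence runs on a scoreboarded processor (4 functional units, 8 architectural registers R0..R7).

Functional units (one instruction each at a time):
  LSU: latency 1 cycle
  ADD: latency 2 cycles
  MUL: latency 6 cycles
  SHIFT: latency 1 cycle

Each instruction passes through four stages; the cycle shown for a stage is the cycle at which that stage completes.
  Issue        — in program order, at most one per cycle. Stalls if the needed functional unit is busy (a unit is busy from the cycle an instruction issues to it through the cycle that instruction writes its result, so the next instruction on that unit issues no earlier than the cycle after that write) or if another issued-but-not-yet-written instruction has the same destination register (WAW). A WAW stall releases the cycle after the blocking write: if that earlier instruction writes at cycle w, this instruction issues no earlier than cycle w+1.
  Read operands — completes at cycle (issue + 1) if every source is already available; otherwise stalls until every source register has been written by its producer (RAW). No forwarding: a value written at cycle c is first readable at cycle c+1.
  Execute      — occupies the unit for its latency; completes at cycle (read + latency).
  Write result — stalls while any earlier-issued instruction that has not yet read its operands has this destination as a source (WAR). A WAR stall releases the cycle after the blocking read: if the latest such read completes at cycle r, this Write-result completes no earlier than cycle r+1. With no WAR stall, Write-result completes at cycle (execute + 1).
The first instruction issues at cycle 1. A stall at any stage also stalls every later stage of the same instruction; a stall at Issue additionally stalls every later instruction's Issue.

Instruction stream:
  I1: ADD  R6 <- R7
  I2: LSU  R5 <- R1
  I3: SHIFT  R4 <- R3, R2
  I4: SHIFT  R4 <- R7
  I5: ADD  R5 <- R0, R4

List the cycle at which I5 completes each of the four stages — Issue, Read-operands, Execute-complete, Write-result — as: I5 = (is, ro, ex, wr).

I1  is:1  ro:2  ex:4  wr:5
I2  is:2  ro:3  ex:4  wr:5
I3  is:3  ro:4  ex:5  wr:6
I4  is:7  ro:8  ex:9  wr:10  — struct: SHIFT busy until I3 writes@6
I5  is:8  ro:11  ex:13  wr:14  — RAW R4: wait I4 write@10

I5 = (8, 11, 13, 14)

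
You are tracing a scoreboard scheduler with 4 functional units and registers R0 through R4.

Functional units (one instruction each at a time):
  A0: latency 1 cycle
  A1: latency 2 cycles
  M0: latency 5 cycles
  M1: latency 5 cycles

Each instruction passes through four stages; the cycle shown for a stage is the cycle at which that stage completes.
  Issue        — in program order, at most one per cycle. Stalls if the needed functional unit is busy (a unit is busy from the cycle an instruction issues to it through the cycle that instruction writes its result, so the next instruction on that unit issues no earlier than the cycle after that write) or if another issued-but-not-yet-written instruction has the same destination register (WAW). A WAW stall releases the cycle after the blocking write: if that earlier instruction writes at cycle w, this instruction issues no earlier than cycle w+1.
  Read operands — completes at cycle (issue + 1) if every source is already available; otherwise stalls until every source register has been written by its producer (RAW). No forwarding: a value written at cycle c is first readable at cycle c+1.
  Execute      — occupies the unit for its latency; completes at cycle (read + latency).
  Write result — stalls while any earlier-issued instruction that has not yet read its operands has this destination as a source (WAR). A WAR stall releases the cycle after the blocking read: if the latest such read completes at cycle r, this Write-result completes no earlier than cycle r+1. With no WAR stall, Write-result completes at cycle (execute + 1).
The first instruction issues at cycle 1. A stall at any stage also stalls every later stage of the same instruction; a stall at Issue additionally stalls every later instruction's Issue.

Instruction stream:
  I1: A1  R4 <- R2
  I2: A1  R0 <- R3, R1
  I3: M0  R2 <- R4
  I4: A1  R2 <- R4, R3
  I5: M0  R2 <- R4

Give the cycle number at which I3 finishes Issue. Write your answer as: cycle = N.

I1 -> (1, 2, 4, 5)
I2 -> (6, 7, 9, 10)  // struct: A1 busy until I1 writes@5
I3 -> (7, 8, 13, 14)
I4 -> (15, 16, 18, 19)  // WAW R2: wait I3 write@14
I5 -> (20, 21, 26, 27)  // WAW R2: wait I4 write@19

cycle = 7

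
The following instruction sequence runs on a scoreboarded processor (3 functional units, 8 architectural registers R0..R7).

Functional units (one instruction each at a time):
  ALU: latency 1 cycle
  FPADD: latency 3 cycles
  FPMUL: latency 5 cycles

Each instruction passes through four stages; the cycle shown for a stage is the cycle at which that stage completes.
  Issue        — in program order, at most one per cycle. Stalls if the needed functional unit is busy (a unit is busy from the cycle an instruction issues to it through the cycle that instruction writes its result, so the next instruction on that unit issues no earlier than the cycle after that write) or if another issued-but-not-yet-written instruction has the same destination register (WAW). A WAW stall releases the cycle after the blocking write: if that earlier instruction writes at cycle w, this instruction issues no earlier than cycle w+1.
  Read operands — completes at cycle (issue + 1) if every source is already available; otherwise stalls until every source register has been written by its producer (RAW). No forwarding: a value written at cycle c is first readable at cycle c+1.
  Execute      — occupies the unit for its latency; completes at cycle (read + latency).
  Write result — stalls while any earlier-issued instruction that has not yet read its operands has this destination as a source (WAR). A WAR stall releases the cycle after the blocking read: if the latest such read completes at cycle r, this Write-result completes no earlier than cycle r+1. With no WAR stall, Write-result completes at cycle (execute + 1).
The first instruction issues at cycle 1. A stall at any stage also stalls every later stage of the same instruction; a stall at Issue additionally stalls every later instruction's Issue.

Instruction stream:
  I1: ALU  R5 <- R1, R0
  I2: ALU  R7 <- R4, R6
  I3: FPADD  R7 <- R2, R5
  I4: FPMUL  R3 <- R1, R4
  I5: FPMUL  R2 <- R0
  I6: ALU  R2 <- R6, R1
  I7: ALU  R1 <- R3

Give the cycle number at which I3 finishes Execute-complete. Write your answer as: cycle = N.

I1  is:1  ro:2  ex:3  wr:4
I2  is:5  ro:6  ex:7  wr:8  — struct: ALU busy until I1 writes@4
I3  is:9  ro:10  ex:13  wr:14  — WAW R7: wait I2 write@8
I4  is:10  ro:11  ex:16  wr:17
I5  is:18  ro:19  ex:24  wr:25  — struct: FPMUL busy until I4 writes@17
I6  is:26  ro:27  ex:28  wr:29  — WAW R2: wait I5 write@25
I7  is:30  ro:31  ex:32  wr:33  — struct: ALU busy until I6 writes@29

cycle = 13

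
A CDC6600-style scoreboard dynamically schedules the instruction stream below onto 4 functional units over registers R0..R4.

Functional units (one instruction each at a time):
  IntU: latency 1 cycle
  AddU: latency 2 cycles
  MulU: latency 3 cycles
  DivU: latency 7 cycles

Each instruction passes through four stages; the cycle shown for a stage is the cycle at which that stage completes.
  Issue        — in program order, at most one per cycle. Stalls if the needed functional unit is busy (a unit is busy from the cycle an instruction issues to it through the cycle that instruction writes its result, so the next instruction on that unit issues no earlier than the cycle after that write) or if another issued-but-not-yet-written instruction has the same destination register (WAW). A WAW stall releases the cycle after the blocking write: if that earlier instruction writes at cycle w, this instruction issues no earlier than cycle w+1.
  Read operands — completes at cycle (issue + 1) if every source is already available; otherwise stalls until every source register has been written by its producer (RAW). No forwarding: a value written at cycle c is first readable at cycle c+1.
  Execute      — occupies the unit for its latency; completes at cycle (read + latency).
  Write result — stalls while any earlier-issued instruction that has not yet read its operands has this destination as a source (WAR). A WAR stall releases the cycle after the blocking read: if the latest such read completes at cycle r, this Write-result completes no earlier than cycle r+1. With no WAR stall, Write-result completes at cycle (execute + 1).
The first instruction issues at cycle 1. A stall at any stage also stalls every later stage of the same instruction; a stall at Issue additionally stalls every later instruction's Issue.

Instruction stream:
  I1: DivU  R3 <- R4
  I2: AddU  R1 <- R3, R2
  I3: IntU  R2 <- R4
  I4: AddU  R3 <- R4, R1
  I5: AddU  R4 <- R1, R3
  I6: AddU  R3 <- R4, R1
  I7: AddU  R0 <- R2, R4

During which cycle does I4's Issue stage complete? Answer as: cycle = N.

t=1  I1→DivU
t=2  I1 RO; I2→AddU
t=3  I3→IntU
t=4  I3 RO
t=5  I3 EX
t=9  I1 EX
t=10  I1 WR R3
t=11  I2 RO
t=12  I3 WR R2
t=13  I2 EX
t=14  I2 WR R1
t=15  I4→AddU
t=16  I4 RO
t=18  I4 EX
t=19  I4 WR R3
t=20  I5→AddU
t=21  I5 RO
t=23  I5 EX
t=24  I5 WR R4
t=25  I6→AddU
t=26  I6 RO
t=28  I6 EX
t=29  I6 WR R3
t=30  I7→AddU
t=31  I7 RO
t=33  I7 EX
t=34  I7 WR R0

cycle = 15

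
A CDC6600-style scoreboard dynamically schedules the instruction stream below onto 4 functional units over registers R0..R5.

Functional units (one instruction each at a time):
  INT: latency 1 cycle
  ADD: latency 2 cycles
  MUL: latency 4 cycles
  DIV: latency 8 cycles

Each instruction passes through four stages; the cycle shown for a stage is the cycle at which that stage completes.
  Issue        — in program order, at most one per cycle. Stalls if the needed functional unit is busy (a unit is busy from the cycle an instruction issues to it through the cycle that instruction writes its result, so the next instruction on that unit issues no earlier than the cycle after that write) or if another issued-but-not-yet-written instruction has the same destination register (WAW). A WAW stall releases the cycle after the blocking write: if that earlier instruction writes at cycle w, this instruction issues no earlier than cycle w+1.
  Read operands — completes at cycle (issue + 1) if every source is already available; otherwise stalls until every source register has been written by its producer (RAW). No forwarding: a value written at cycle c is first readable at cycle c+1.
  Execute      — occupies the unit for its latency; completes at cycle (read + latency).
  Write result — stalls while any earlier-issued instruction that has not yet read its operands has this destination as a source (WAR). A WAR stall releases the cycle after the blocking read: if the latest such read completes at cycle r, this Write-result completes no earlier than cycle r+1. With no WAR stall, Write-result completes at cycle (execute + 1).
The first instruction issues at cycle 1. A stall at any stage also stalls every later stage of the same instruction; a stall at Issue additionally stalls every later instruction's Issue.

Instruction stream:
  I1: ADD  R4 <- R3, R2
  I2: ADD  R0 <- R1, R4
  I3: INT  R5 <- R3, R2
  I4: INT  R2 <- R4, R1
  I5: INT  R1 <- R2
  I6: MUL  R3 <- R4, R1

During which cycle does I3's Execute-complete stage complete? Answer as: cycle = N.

cycle = 9

I1 -> (1, 2, 4, 5)
I2 -> (6, 7, 9, 10)  // struct: ADD busy until I1 writes@5
I3 -> (7, 8, 9, 10)
I4 -> (11, 12, 13, 14)  // struct: INT busy until I3 writes@10
I5 -> (15, 16, 17, 18)  // struct: INT busy until I4 writes@14
I6 -> (16, 19, 23, 24)  // RAW R1: wait I5 write@18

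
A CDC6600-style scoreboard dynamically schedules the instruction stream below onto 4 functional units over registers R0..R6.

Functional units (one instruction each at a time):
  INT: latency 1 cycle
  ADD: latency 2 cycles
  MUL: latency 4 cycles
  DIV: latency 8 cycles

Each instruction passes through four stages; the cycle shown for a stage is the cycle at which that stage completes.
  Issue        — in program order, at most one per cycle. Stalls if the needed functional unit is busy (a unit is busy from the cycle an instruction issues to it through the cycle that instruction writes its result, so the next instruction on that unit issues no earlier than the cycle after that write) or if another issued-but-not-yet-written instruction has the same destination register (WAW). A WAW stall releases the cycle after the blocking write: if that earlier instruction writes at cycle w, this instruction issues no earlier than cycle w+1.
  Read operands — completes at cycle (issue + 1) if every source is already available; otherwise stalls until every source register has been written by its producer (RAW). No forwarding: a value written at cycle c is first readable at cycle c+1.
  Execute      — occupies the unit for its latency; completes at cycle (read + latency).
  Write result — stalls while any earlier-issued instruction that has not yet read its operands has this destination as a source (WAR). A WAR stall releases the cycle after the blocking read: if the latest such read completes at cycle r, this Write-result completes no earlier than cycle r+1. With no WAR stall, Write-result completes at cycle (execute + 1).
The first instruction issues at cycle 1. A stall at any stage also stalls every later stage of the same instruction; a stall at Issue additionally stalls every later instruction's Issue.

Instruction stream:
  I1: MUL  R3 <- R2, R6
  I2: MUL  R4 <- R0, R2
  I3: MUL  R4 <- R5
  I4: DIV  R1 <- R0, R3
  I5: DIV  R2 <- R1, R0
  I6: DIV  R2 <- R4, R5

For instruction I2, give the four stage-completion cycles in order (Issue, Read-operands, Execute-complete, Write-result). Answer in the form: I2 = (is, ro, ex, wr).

I1  is:1  ro:2  ex:6  wr:7
I2  is:8  ro:9  ex:13  wr:14  — struct: MUL busy until I1 writes@7
I3  is:15  ro:16  ex:20  wr:21  — struct: MUL busy until I2 writes@14
I4  is:16  ro:17  ex:25  wr:26
I5  is:27  ro:28  ex:36  wr:37  — struct: DIV busy until I4 writes@26
I6  is:38  ro:39  ex:47  wr:48  — struct: DIV busy until I5 writes@37

I2 = (8, 9, 13, 14)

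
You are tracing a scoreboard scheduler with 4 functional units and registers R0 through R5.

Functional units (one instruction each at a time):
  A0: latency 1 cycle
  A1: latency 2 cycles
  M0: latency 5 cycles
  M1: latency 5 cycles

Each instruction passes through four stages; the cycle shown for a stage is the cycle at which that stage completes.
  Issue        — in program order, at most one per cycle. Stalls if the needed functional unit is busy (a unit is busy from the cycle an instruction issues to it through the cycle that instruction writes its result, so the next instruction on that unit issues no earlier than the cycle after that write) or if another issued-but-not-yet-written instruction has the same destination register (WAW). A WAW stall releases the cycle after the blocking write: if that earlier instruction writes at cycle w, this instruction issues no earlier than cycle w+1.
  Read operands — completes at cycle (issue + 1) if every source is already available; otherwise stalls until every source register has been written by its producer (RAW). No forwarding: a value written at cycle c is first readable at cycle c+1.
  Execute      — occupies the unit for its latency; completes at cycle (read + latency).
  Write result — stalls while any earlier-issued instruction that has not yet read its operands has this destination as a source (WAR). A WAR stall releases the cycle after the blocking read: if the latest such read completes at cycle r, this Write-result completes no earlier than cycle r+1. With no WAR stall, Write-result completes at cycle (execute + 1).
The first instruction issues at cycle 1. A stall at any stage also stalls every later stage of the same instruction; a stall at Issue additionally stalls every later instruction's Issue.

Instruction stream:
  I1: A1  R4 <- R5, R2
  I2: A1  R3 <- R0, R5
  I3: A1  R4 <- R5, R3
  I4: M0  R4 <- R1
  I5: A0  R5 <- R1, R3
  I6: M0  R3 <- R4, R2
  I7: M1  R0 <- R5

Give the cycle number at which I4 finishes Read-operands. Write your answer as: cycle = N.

I1  is:1  ro:2  ex:4  wr:5
I2  is:6  ro:7  ex:9  wr:10  — struct: A1 busy until I1 writes@5
I3  is:11  ro:12  ex:14  wr:15  — struct: A1 busy until I2 writes@10
I4  is:16  ro:17  ex:22  wr:23  — WAW R4: wait I3 write@15
I5  is:17  ro:18  ex:19  wr:20
I6  is:24  ro:25  ex:30  wr:31  — struct: M0 busy until I4 writes@23
I7  is:25  ro:26  ex:31  wr:32

cycle = 17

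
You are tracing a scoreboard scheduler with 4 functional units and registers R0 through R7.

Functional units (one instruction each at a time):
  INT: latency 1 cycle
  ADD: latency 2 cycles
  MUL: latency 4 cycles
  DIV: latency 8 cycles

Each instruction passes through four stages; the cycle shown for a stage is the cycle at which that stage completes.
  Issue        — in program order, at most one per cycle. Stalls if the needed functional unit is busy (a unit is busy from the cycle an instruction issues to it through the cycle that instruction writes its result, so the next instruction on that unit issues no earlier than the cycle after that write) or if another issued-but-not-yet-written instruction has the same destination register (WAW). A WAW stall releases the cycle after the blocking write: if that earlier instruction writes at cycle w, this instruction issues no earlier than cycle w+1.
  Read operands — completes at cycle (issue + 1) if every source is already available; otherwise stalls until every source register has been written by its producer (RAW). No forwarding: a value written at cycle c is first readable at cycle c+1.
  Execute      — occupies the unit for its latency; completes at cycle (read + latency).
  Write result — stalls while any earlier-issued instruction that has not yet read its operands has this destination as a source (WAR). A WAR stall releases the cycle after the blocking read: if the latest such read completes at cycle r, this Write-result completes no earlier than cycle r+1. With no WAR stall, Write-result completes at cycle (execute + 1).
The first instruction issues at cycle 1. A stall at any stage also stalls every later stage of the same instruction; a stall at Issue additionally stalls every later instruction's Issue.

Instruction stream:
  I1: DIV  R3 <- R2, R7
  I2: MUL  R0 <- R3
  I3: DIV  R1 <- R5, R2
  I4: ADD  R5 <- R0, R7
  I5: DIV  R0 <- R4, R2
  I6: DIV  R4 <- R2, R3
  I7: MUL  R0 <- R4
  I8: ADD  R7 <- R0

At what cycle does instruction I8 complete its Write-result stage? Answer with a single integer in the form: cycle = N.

cycle = 54

[1] I1 dispatched to DIV
[2] I1 operands ready, I2 dispatched to MUL
[10] I1 complete
[11] R3←I1
[12] I2 operands ready, I3 dispatched to DIV
[13] I3 operands ready, I4 dispatched to ADD
[16] I2 complete
[17] R0←I2
[18] I4 operands ready
[20] I4 complete
[21] I3 complete, R5←I4
[22] R1←I3
[23] I5 dispatched to DIV
[24] I5 operands ready
[32] I5 complete
[33] R0←I5
[34] I6 dispatched to DIV
[35] I6 operands ready, I7 dispatched to MUL
[36] I8 dispatched to ADD
[43] I6 complete
[44] R4←I6
[45] I7 operands ready
[49] I7 complete
[50] R0←I7
[51] I8 operands ready
[53] I8 complete
[54] R7←I8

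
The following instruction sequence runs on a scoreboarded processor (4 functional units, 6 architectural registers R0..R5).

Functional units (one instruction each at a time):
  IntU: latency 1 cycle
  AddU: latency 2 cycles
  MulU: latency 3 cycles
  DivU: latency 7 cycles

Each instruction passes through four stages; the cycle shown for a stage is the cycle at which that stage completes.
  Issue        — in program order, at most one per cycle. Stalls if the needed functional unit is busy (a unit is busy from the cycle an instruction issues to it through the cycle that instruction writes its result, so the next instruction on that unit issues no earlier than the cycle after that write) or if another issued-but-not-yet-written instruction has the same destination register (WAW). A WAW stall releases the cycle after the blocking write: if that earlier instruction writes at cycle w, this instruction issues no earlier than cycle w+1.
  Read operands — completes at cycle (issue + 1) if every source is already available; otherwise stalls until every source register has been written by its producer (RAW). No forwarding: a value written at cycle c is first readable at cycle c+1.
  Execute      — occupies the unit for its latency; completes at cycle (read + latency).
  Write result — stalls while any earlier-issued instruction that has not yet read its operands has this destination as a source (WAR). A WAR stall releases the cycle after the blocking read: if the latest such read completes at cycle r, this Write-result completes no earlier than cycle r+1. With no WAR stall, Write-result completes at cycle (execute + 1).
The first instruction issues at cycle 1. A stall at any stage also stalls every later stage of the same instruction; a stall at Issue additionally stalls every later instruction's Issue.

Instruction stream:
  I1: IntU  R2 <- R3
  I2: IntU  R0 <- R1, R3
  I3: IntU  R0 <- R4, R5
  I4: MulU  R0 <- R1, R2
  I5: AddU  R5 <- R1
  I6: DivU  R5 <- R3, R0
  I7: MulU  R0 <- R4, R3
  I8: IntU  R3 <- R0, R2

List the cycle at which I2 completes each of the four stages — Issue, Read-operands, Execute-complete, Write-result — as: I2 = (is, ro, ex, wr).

I2 = (5, 6, 7, 8)

c1: issue I1 (IntU)
c2: I1 read-ops
c3: I1 finished on IntU
c4: I1→R2
c5: issue I2 (IntU)
c6: I2 read-ops
c7: I2 finished on IntU
c8: I2→R0
c9: issue I3 (IntU)
c10: I3 read-ops
c11: I3 finished on IntU
c12: I3→R0
c13: issue I4 (MulU)
c14: I4 read-ops, issue I5 (AddU)
c15: I5 read-ops
c17: I4 finished on MulU, I5 finished on AddU
c18: I4→R0, I5→R5
c19: issue I6 (DivU)
c20: I6 read-ops, issue I7 (MulU)
c21: I7 read-ops, issue I8 (IntU)
c24: I7 finished on MulU
c25: I7→R0
c26: I8 read-ops
c27: I6 finished on DivU, I8 finished on IntU
c28: I6→R5, I8→R3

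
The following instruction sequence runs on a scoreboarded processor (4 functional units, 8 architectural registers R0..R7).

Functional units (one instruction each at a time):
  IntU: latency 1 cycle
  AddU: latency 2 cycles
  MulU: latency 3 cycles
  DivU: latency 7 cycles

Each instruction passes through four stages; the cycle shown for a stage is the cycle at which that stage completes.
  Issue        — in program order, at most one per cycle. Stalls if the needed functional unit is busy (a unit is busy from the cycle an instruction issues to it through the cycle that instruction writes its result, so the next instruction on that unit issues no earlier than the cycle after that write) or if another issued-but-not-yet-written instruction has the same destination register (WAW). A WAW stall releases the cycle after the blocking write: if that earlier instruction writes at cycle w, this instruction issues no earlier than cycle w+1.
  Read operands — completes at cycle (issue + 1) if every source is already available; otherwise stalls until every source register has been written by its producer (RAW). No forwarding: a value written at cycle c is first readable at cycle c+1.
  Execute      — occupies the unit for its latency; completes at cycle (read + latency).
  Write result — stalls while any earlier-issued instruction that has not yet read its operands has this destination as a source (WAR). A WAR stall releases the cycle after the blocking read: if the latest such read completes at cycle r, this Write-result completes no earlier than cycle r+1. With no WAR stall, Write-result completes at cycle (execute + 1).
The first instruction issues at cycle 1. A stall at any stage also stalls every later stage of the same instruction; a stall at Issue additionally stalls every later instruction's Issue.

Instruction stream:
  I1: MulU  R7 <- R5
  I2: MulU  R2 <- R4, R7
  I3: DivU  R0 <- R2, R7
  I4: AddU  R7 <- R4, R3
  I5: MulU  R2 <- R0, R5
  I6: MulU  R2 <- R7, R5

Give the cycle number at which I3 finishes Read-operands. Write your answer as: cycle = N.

cycle = 13

t=1  issue I1 (MulU)
t=2  I1 read-ops
t=5  I1 finished on MulU
t=6  I1→R7
t=7  issue I2 (MulU)
t=8  I2 read-ops, issue I3 (DivU)
t=9  issue I4 (AddU)
t=10  I4 read-ops
t=11  I2 finished on MulU
t=12  I2→R2, I4 finished on AddU
t=13  I3 read-ops, issue I5 (MulU)
t=14  I4→R7
t=20  I3 finished on DivU
t=21  I3→R0
t=22  I5 read-ops
t=25  I5 finished on MulU
t=26  I5→R2
t=27  issue I6 (MulU)
t=28  I6 read-ops
t=31  I6 finished on MulU
t=32  I6→R2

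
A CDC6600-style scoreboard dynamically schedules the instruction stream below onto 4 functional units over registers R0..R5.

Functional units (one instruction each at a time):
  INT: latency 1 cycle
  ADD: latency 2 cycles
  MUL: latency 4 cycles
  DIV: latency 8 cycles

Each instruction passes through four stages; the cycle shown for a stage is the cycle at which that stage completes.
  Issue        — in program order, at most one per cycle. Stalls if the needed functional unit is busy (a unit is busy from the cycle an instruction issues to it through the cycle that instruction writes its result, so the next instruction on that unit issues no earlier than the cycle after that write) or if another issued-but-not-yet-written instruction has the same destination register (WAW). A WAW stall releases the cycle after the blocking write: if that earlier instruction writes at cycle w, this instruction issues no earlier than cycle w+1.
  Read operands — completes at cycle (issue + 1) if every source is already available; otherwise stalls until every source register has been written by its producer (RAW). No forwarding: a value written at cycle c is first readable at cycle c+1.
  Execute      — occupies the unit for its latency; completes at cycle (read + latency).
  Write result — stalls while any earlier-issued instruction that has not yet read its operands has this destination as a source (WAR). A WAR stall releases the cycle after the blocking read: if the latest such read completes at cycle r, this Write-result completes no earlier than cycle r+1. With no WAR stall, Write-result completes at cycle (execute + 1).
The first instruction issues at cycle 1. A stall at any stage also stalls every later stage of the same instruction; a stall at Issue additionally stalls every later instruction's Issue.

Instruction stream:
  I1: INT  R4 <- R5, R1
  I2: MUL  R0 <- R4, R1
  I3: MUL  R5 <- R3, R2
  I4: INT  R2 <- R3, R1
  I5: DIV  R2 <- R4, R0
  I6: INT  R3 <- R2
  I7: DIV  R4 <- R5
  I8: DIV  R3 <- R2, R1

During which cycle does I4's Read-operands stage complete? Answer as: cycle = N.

cycle = 13

[1] I1→INT
[2] I1 RO; I2→MUL
[3] I1 EX
[4] I1 WR R4
[5] I2 RO
[9] I2 EX
[10] I2 WR R0
[11] I3→MUL
[12] I3 RO; I4→INT
[13] I4 RO
[14] I4 EX
[15] I4 WR R2
[16] I3 EX; I5→DIV
[17] I3 WR R5; I5 RO; I6→INT
[25] I5 EX
[26] I5 WR R2
[27] I6 RO; I7→DIV
[28] I6 EX; I7 RO
[29] I6 WR R3
[36] I7 EX
[37] I7 WR R4
[38] I8→DIV
[39] I8 RO
[47] I8 EX
[48] I8 WR R3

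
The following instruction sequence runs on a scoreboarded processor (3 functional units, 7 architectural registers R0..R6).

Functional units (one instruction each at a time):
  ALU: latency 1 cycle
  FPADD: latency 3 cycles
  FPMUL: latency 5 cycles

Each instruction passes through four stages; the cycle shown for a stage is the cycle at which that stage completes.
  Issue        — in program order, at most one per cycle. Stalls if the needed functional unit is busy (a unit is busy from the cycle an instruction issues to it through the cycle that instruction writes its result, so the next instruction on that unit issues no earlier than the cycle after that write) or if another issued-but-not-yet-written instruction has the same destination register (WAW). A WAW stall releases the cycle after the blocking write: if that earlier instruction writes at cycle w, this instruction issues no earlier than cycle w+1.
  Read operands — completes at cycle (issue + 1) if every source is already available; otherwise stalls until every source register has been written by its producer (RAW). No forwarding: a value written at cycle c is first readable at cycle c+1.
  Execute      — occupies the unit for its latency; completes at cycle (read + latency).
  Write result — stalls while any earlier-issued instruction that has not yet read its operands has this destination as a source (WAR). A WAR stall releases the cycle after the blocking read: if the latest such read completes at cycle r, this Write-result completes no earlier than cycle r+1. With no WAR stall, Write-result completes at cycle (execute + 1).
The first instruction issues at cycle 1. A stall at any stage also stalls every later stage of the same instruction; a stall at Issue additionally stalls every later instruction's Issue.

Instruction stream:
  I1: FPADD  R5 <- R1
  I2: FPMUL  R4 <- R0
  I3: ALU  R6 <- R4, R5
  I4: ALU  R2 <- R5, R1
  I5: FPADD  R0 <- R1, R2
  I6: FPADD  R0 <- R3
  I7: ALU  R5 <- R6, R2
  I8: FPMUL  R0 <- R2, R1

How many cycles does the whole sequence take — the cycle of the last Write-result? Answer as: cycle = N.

cycle = 35

1) issue 1, read 2, done 5, write 6
2) issue 2, read 3, done 8, write 9
3) issue 3, read 10, done 11, write 12  <RAW R4: wait I2 write@9>
4) issue 13, read 14, done 15, write 16  <struct: ALU busy until I3 writes@12>
5) issue 14, read 17, done 20, write 21  <RAW R2: wait I4 write@16>
6) issue 22, read 23, done 26, write 27  <struct: FPADD busy until I5 writes@21>
7) issue 23, read 24, done 25, write 26
8) issue 28, read 29, done 34, write 35  <WAW R0: wait I6 write@27>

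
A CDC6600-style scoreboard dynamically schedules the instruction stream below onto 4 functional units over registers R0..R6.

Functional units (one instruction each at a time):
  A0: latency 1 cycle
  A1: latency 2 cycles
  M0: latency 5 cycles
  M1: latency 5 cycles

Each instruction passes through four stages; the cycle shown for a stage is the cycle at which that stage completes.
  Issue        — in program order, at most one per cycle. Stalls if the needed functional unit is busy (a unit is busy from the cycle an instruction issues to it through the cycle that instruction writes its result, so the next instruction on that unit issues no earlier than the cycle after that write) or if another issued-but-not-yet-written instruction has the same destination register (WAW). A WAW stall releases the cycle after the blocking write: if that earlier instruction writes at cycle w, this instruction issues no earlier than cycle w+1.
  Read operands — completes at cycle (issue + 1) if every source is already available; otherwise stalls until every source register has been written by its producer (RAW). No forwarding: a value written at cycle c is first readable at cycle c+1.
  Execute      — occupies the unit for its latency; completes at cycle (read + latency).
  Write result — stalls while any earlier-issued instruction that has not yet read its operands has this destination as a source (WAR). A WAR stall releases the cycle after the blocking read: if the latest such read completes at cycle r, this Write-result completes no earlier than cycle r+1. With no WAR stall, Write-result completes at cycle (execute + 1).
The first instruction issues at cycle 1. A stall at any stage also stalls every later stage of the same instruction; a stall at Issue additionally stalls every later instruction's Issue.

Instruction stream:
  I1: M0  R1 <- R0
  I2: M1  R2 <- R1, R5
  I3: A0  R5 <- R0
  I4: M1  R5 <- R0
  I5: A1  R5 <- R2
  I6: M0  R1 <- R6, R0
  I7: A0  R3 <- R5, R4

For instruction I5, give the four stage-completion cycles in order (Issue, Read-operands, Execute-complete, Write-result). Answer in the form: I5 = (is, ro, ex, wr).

t=1  I1→M0
t=2  I1 RO | I2→M1
t=3  I3→A0
t=4  I3 RO
t=5  I3 EX
t=7  I1 EX
t=8  I1 WR R1
t=9  I2 RO
t=10  I3 WR R5
t=14  I2 EX
t=15  I2 WR R2
t=16  I4→M1
t=17  I4 RO
t=22  I4 EX
t=23  I4 WR R5
t=24  I5→A1
t=25  I5 RO | I6→M0
t=26  I6 RO | I7→A0
t=27  I5 EX
t=28  I5 WR R5
t=29  I7 RO
t=30  I7 EX
t=31  I6 EX | I7 WR R3
t=32  I6 WR R1

I5 = (24, 25, 27, 28)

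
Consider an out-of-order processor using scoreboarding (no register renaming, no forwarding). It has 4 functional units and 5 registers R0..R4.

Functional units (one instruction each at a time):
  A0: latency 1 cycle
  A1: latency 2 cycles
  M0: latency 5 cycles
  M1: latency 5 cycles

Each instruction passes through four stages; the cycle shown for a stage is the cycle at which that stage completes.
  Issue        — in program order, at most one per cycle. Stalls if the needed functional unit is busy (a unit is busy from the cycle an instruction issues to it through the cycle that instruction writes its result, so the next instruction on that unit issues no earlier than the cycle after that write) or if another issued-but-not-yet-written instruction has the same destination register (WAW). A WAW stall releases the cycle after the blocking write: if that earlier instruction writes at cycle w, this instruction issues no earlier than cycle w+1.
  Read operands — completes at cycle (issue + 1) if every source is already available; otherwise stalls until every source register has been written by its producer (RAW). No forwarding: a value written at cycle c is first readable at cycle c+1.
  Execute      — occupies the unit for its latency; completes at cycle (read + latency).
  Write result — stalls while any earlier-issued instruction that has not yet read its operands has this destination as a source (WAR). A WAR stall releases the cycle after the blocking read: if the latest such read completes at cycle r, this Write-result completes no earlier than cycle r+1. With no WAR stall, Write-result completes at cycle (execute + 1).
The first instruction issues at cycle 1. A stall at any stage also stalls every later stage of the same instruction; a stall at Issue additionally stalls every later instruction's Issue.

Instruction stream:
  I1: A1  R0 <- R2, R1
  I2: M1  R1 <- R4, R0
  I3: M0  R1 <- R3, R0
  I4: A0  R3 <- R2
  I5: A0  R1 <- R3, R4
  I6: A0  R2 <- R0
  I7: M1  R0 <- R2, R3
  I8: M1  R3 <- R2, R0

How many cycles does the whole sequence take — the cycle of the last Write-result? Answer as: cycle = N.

I1 -> (1, 2, 4, 5)
I2 -> (2, 6, 11, 12)  // RAW R0: wait I1 write@5
I3 -> (13, 14, 19, 20)  // WAW R1: wait I2 write@12
I4 -> (14, 15, 16, 17)
I5 -> (21, 22, 23, 24)  // WAW R1: wait I3 write@20
I6 -> (25, 26, 27, 28)  // struct: A0 busy until I5 writes@24
I7 -> (26, 29, 34, 35)  // RAW R2: wait I6 write@28
I8 -> (36, 37, 42, 43)  // struct: M1 busy until I7 writes@35

cycle = 43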